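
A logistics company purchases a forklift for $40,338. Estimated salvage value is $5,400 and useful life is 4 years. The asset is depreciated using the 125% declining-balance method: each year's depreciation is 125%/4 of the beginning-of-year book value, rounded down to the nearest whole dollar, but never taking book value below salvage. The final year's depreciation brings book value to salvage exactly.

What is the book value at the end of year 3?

$13,109

Depreciable base = $40,338 − $5,400 = $34,938.
Year 1: ⌊$40,338 × 125%/4⌋ = $12,605. Book value $27,733.
Year 2: ⌊$27,733 × 125%/4⌋ = $8,666. Book value $19,067.
Year 3: ⌊$19,067 × 125%/4⌋ = $5,958. Book value $13,109.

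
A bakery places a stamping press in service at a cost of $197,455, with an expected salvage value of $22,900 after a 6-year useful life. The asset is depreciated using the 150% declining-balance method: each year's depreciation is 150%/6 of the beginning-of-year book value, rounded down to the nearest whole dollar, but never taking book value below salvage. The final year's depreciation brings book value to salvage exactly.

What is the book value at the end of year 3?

Depreciable base = $197,455 − $22,900 = $174,555.
Year 1: ⌊$197,455 × 150%/6⌋ = $49,363. Book value $148,092.
Year 2: ⌊$148,092 × 150%/6⌋ = $37,023. Book value $111,069.
Year 3: ⌊$111,069 × 150%/6⌋ = $27,767. Book value $83,302.

$83,302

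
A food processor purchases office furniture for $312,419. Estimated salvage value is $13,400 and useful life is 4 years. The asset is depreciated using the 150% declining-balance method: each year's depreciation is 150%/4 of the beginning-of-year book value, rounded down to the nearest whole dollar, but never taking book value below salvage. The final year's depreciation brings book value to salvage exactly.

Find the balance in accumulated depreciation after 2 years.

$190,380

Depreciable base = $312,419 − $13,400 = $299,019.
Year 1: ⌊$312,419 × 150%/4⌋ = $117,157. Book value $195,262.
Year 2: ⌊$195,262 × 150%/4⌋ = $73,223. Book value $122,039.
Accumulated through year 2 = $312,419 − $122,039 = $190,380.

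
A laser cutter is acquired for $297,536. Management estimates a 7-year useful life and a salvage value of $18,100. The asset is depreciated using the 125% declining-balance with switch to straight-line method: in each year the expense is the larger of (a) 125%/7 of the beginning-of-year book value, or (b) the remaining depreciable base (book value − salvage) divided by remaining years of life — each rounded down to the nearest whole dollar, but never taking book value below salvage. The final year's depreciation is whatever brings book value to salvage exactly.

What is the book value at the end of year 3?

$164,230

Depreciable base = $297,536 − $18,100 = $279,436.
Year 1: DB = ⌊$297,536 × 125%/7⌋ = $53,131; SL = ⌊$279,436/7⌋ = $39,919 → take DB $53,131. Book value $244,405.
Year 2: DB = ⌊$244,405 × 125%/7⌋ = $43,643; SL = ⌊$226,305/6⌋ = $37,717 → take DB $43,643. Book value $200,762.
Year 3: DB = ⌊$200,762 × 125%/7⌋ = $35,850; SL = ⌊$182,662/5⌋ = $36,532 → take SL $36,532. Book value $164,230.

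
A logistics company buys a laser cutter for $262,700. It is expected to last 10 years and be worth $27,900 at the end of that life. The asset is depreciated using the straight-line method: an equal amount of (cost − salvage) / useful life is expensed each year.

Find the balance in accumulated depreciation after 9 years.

$211,320

Depreciable base = $262,700 − $27,900 = $234,800.
Annual expense = $234,800 / 10 = $23,480.
End of year 1: book value $239,220.
End of year 2: book value $215,740.
End of year 3: book value $192,260.
End of year 4: book value $168,780.
End of year 5: book value $145,300.
End of year 6: book value $121,820.
End of year 7: book value $98,340.
End of year 8: book value $74,860.
End of year 9: book value $51,380.
Accumulated through year 9 = $262,700 − $51,380 = $211,320.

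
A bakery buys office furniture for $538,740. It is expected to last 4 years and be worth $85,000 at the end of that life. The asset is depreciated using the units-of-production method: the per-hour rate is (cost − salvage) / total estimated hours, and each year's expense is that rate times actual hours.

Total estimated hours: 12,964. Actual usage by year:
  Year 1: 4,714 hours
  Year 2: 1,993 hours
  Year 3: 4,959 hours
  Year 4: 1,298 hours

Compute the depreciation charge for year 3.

Depreciable base = $538,740 − $85,000 = $453,740.
Rate = $453,740 / 12,964 hours = $35 per hour.
Year 1: 4,714 × $35 = $164,990. Book value $373,750.
Year 2: 1,993 × $35 = $69,755. Book value $303,995.
Year 3: 4,959 × $35 = $173,565. Book value $130,430.

$173,565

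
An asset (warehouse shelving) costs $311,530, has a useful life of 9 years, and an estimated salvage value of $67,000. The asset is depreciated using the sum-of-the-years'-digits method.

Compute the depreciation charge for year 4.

Depreciable base = $311,530 − $67,000 = $244,530.
Sum of the years' digits = 9+8+7+6+5+4+3+2+1 = 45.
Year 1: $244,530 × 9/45 = $48,906. Book value $262,624.
Year 2: $244,530 × 8/45 = $43,472. Book value $219,152.
Year 3: $244,530 × 7/45 = $38,038. Book value $181,114.
Year 4: $244,530 × 6/45 = $32,604. Book value $148,510.

$32,604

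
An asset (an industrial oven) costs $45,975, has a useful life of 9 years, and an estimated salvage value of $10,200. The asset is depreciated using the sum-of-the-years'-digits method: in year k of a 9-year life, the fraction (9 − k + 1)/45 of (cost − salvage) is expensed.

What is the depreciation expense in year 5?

Depreciable base = $45,975 − $10,200 = $35,775.
Sum of the years' digits = 9+8+7+6+5+4+3+2+1 = 45.
Year 1: $35,775 × 9/45 = $7,155. Book value $38,820.
Year 2: $35,775 × 8/45 = $6,360. Book value $32,460.
Year 3: $35,775 × 7/45 = $5,565. Book value $26,895.
Year 4: $35,775 × 6/45 = $4,770. Book value $22,125.
Year 5: $35,775 × 5/45 = $3,975. Book value $18,150.

$3,975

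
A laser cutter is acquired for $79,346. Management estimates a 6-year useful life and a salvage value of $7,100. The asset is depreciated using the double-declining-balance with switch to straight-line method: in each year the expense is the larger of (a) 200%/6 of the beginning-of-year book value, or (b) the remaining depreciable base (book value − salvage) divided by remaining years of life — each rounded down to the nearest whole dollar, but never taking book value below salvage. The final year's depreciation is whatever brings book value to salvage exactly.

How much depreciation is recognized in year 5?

Depreciable base = $79,346 − $7,100 = $72,246.
Year 1: DB = ⌊$79,346 × 200%/6⌋ = $26,448; SL = ⌊$72,246/6⌋ = $12,041 → take DB $26,448. Book value $52,898.
Year 2: DB = ⌊$52,898 × 200%/6⌋ = $17,632; SL = ⌊$45,798/5⌋ = $9,159 → take DB $17,632. Book value $35,266.
Year 3: DB = ⌊$35,266 × 200%/6⌋ = $11,755; SL = ⌊$28,166/4⌋ = $7,041 → take DB $11,755. Book value $23,511.
Year 4: DB = ⌊$23,511 × 200%/6⌋ = $7,837; SL = ⌊$16,411/3⌋ = $5,470 → take DB $7,837. Book value $15,674.
Year 5: DB = ⌊$15,674 × 200%/6⌋ = $5,224; SL = ⌊$8,574/2⌋ = $4,287 → take DB $5,224. Book value $10,450.

$5,224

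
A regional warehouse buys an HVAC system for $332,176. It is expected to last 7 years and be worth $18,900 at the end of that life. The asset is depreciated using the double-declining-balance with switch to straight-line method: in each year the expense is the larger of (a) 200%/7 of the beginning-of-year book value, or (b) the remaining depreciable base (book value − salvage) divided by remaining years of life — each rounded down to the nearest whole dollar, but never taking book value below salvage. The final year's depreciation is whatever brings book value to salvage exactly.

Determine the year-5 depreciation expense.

Depreciable base = $332,176 − $18,900 = $313,276.
Year 1: DB = ⌊$332,176 × 200%/7⌋ = $94,907; SL = ⌊$313,276/7⌋ = $44,753 → take DB $94,907. Book value $237,269.
Year 2: DB = ⌊$237,269 × 200%/7⌋ = $67,791; SL = ⌊$218,369/6⌋ = $36,394 → take DB $67,791. Book value $169,478.
Year 3: DB = ⌊$169,478 × 200%/7⌋ = $48,422; SL = ⌊$150,578/5⌋ = $30,115 → take DB $48,422. Book value $121,056.
Year 4: DB = ⌊$121,056 × 200%/7⌋ = $34,587; SL = ⌊$102,156/4⌋ = $25,539 → take DB $34,587. Book value $86,469.
Year 5: DB = ⌊$86,469 × 200%/7⌋ = $24,705; SL = ⌊$67,569/3⌋ = $22,523 → take DB $24,705. Book value $61,764.

$24,705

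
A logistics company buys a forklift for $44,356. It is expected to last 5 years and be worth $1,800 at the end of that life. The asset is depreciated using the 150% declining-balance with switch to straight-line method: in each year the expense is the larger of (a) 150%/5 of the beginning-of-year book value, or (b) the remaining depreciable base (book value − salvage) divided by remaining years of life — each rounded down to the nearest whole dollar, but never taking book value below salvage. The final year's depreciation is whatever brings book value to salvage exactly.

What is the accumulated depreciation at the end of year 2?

$22,621

Depreciable base = $44,356 − $1,800 = $42,556.
Year 1: DB = ⌊$44,356 × 150%/5⌋ = $13,306; SL = ⌊$42,556/5⌋ = $8,511 → take DB $13,306. Book value $31,050.
Year 2: DB = ⌊$31,050 × 150%/5⌋ = $9,315; SL = ⌊$29,250/4⌋ = $7,312 → take DB $9,315. Book value $21,735.
Accumulated through year 2 = $44,356 − $21,735 = $22,621.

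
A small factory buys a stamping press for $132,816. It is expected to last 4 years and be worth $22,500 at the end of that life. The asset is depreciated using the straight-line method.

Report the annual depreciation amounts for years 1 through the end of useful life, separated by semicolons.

Depreciable base = $132,816 − $22,500 = $110,316.
Annual expense = $110,316 / 4 = $27,579.
End of year 1: book value $105,237.
End of year 2: book value $77,658.
End of year 3: book value $50,079.
End of year 4: book value $22,500.

$27,579; $27,579; $27,579; $27,579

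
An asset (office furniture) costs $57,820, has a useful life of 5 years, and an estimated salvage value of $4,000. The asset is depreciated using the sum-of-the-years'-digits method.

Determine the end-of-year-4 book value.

$7,588

Depreciable base = $57,820 − $4,000 = $53,820.
Sum of the years' digits = 5+4+3+2+1 = 15.
Year 1: $53,820 × 5/15 = $17,940. Book value $39,880.
Year 2: $53,820 × 4/15 = $14,352. Book value $25,528.
Year 3: $53,820 × 3/15 = $10,764. Book value $14,764.
Year 4: $53,820 × 2/15 = $7,176. Book value $7,588.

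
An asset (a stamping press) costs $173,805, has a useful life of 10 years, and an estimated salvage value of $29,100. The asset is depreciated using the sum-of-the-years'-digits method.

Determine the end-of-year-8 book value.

Depreciable base = $173,805 − $29,100 = $144,705.
Sum of the years' digits = 10+9+8+7+6+5+4+3+2+1 = 55.
Year 1: $144,705 × 10/55 = $26,310. Book value $147,495.
Year 2: $144,705 × 9/55 = $23,679. Book value $123,816.
Year 3: $144,705 × 8/55 = $21,048. Book value $102,768.
Year 4: $144,705 × 7/55 = $18,417. Book value $84,351.
Year 5: $144,705 × 6/55 = $15,786. Book value $68,565.
Year 6: $144,705 × 5/55 = $13,155. Book value $55,410.
Year 7: $144,705 × 4/55 = $10,524. Book value $44,886.
Year 8: $144,705 × 3/55 = $7,893. Book value $36,993.

$36,993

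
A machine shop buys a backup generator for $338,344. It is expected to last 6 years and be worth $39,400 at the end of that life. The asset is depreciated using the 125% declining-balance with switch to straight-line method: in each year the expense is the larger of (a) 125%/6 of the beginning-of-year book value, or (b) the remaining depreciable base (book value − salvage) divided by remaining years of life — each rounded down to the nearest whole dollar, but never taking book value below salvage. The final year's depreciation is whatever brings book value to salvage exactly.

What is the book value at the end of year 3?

Depreciable base = $338,344 − $39,400 = $298,944.
Year 1: DB = ⌊$338,344 × 125%/6⌋ = $70,488; SL = ⌊$298,944/6⌋ = $49,824 → take DB $70,488. Book value $267,856.
Year 2: DB = ⌊$267,856 × 125%/6⌋ = $55,803; SL = ⌊$228,456/5⌋ = $45,691 → take DB $55,803. Book value $212,053.
Year 3: DB = ⌊$212,053 × 125%/6⌋ = $44,177; SL = ⌊$172,653/4⌋ = $43,163 → take DB $44,177. Book value $167,876.

$167,876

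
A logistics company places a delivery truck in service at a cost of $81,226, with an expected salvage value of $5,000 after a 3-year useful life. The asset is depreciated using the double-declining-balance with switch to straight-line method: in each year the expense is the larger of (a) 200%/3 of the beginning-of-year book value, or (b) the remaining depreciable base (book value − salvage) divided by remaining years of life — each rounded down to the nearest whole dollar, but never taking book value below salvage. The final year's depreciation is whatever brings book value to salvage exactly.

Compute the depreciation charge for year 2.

$18,050

Depreciable base = $81,226 − $5,000 = $76,226.
Year 1: DB = ⌊$81,226 × 200%/3⌋ = $54,150; SL = ⌊$76,226/3⌋ = $25,408 → take DB $54,150. Book value $27,076.
Year 2: DB = ⌊$27,076 × 200%/3⌋ = $18,050; SL = ⌊$22,076/2⌋ = $11,038 → take DB $18,050. Book value $9,026.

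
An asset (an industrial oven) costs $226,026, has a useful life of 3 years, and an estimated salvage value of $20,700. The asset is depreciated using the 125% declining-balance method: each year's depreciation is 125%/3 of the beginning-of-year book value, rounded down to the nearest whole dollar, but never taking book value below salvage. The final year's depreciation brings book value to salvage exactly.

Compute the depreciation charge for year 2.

$54,937

Depreciable base = $226,026 − $20,700 = $205,326.
Year 1: ⌊$226,026 × 125%/3⌋ = $94,177. Book value $131,849.
Year 2: ⌊$131,849 × 125%/3⌋ = $54,937. Book value $76,912.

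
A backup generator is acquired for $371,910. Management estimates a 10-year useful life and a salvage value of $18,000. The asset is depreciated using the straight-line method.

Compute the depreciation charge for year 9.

Depreciable base = $371,910 − $18,000 = $353,910.
Annual expense = $353,910 / 10 = $35,391.

$35,391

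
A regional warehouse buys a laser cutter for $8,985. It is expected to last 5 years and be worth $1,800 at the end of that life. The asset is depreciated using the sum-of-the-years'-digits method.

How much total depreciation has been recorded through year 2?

$4,311

Depreciable base = $8,985 − $1,800 = $7,185.
Sum of the years' digits = 5+4+3+2+1 = 15.
Year 1: $7,185 × 5/15 = $2,395. Book value $6,590.
Year 2: $7,185 × 4/15 = $1,916. Book value $4,674.
Accumulated through year 2 = $8,985 − $4,674 = $4,311.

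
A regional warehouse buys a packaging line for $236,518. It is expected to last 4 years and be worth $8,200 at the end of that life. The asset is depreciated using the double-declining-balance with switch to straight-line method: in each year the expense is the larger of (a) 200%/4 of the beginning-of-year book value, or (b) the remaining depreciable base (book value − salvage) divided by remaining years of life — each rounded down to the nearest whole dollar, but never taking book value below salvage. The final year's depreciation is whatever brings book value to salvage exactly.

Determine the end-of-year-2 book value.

$59,130

Depreciable base = $236,518 − $8,200 = $228,318.
Year 1: DB = ⌊$236,518 × 200%/4⌋ = $118,259; SL = ⌊$228,318/4⌋ = $57,079 → take DB $118,259. Book value $118,259.
Year 2: DB = ⌊$118,259 × 200%/4⌋ = $59,129; SL = ⌊$110,059/3⌋ = $36,686 → take DB $59,129. Book value $59,130.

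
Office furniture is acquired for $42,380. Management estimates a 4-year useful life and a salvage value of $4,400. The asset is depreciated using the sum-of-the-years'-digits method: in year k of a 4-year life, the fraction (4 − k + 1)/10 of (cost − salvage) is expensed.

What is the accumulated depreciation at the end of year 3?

$34,182

Depreciable base = $42,380 − $4,400 = $37,980.
Sum of the years' digits = 4+3+2+1 = 10.
Year 1: $37,980 × 4/10 = $15,192. Book value $27,188.
Year 2: $37,980 × 3/10 = $11,394. Book value $15,794.
Year 3: $37,980 × 2/10 = $7,596. Book value $8,198.
Accumulated through year 3 = $42,380 − $8,198 = $34,182.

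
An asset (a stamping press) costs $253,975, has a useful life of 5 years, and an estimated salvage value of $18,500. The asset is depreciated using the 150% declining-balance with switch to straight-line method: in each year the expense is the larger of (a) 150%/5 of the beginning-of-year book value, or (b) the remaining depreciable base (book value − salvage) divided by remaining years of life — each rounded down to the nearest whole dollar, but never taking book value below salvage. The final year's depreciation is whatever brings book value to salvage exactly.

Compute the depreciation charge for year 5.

Depreciable base = $253,975 − $18,500 = $235,475.
Year 1: DB = ⌊$253,975 × 150%/5⌋ = $76,192; SL = ⌊$235,475/5⌋ = $47,095 → take DB $76,192. Book value $177,783.
Year 2: DB = ⌊$177,783 × 150%/5⌋ = $53,334; SL = ⌊$159,283/4⌋ = $39,820 → take DB $53,334. Book value $124,449.
Year 3: DB = ⌊$124,449 × 150%/5⌋ = $37,334; SL = ⌊$105,949/3⌋ = $35,316 → take DB $37,334. Book value $87,115.
Year 4: DB = ⌊$87,115 × 150%/5⌋ = $26,134; SL = ⌊$68,615/2⌋ = $34,307 → take SL $34,307. Book value $52,808.
Year 5 (final): $52,808 − $18,500 = $34,308. Book value $18,500.

$34,308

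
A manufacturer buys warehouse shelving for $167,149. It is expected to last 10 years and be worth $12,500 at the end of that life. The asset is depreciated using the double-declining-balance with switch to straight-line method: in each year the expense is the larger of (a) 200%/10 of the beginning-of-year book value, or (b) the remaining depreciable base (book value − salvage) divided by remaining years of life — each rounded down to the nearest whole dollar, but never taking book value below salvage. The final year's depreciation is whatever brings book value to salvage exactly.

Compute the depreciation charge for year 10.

Depreciable base = $167,149 − $12,500 = $154,649.
Year 1: DB = ⌊$167,149 × 200%/10⌋ = $33,429; SL = ⌊$154,649/10⌋ = $15,464 → take DB $33,429. Book value $133,720.
Year 2: DB = ⌊$133,720 × 200%/10⌋ = $26,744; SL = ⌊$121,220/9⌋ = $13,468 → take DB $26,744. Book value $106,976.
Year 3: DB = ⌊$106,976 × 200%/10⌋ = $21,395; SL = ⌊$94,476/8⌋ = $11,809 → take DB $21,395. Book value $85,581.
Year 4: DB = ⌊$85,581 × 200%/10⌋ = $17,116; SL = ⌊$73,081/7⌋ = $10,440 → take DB $17,116. Book value $68,465.
Year 5: DB = ⌊$68,465 × 200%/10⌋ = $13,693; SL = ⌊$55,965/6⌋ = $9,327 → take DB $13,693. Book value $54,772.
Year 6: DB = ⌊$54,772 × 200%/10⌋ = $10,954; SL = ⌊$42,272/5⌋ = $8,454 → take DB $10,954. Book value $43,818.
Year 7: DB = ⌊$43,818 × 200%/10⌋ = $8,763; SL = ⌊$31,318/4⌋ = $7,829 → take DB $8,763. Book value $35,055.
Year 8: DB = ⌊$35,055 × 200%/10⌋ = $7,011; SL = ⌊$22,555/3⌋ = $7,518 → take SL $7,518. Book value $27,537.
Year 9: DB = ⌊$27,537 × 200%/10⌋ = $5,507; SL = ⌊$15,037/2⌋ = $7,518 → take SL $7,518. Book value $20,019.
Year 10 (final): $20,019 − $12,500 = $7,519. Book value $12,500.

$7,519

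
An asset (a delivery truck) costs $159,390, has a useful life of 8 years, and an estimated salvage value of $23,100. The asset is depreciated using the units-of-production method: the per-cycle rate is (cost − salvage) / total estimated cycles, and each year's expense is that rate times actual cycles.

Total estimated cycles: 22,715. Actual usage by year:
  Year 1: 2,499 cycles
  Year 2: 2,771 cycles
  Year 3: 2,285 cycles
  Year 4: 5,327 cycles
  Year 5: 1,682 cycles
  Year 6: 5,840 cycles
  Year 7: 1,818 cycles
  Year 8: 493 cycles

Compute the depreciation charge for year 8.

$2,958

Depreciable base = $159,390 − $23,100 = $136,290.
Rate = $136,290 / 22,715 cycles = $6 per cycle.
Year 1: 2,499 × $6 = $14,994. Book value $144,396.
Year 2: 2,771 × $6 = $16,626. Book value $127,770.
Year 3: 2,285 × $6 = $13,710. Book value $114,060.
Year 4: 5,327 × $6 = $31,962. Book value $82,098.
Year 5: 1,682 × $6 = $10,092. Book value $72,006.
Year 6: 5,840 × $6 = $35,040. Book value $36,966.
Year 7: 1,818 × $6 = $10,908. Book value $26,058.
Year 8: 493 × $6 = $2,958. Book value $23,100.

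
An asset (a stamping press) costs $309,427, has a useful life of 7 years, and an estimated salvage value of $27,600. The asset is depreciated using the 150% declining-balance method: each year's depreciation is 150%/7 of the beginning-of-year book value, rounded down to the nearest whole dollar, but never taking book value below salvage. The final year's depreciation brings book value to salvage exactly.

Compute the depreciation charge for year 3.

Depreciable base = $309,427 − $27,600 = $281,827.
Year 1: ⌊$309,427 × 150%/7⌋ = $66,305. Book value $243,122.
Year 2: ⌊$243,122 × 150%/7⌋ = $52,097. Book value $191,025.
Year 3: ⌊$191,025 × 150%/7⌋ = $40,933. Book value $150,092.

$40,933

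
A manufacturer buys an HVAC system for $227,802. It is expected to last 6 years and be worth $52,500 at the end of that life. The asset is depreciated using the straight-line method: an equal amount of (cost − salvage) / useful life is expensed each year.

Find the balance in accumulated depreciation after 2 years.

$58,434

Depreciable base = $227,802 − $52,500 = $175,302.
Annual expense = $175,302 / 6 = $29,217.
End of year 1: book value $198,585.
End of year 2: book value $169,368.
Accumulated through year 2 = $227,802 − $169,368 = $58,434.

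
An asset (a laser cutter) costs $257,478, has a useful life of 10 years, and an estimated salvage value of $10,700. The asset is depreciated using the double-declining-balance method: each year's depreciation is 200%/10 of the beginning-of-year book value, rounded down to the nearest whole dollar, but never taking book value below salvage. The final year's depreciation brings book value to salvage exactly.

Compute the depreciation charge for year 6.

$16,874

Depreciable base = $257,478 − $10,700 = $246,778.
Year 1: ⌊$257,478 × 200%/10⌋ = $51,495. Book value $205,983.
Year 2: ⌊$205,983 × 200%/10⌋ = $41,196. Book value $164,787.
Year 3: ⌊$164,787 × 200%/10⌋ = $32,957. Book value $131,830.
Year 4: ⌊$131,830 × 200%/10⌋ = $26,366. Book value $105,464.
Year 5: ⌊$105,464 × 200%/10⌋ = $21,092. Book value $84,372.
Year 6: ⌊$84,372 × 200%/10⌋ = $16,874. Book value $67,498.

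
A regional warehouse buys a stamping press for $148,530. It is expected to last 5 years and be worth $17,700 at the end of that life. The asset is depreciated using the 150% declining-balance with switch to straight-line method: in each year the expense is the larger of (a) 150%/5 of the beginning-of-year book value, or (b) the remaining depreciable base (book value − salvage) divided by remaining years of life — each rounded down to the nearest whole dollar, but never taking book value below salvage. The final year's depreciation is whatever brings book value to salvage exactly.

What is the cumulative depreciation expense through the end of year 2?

$75,750

Depreciable base = $148,530 − $17,700 = $130,830.
Year 1: DB = ⌊$148,530 × 150%/5⌋ = $44,559; SL = ⌊$130,830/5⌋ = $26,166 → take DB $44,559. Book value $103,971.
Year 2: DB = ⌊$103,971 × 150%/5⌋ = $31,191; SL = ⌊$86,271/4⌋ = $21,567 → take DB $31,191. Book value $72,780.
Accumulated through year 2 = $148,530 − $72,780 = $75,750.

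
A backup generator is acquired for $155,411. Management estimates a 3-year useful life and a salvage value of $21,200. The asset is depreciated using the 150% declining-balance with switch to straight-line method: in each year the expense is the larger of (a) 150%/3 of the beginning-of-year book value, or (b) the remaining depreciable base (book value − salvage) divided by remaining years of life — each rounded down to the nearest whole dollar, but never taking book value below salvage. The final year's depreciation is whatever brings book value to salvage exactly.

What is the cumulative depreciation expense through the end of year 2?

Depreciable base = $155,411 − $21,200 = $134,211.
Year 1: DB = ⌊$155,411 × 150%/3⌋ = $77,705; SL = ⌊$134,211/3⌋ = $44,737 → take DB $77,705. Book value $77,706.
Year 2: DB = ⌊$77,706 × 150%/3⌋ = $38,853; SL = ⌊$56,506/2⌋ = $28,253 → take DB $38,853. Book value $38,853.
Accumulated through year 2 = $155,411 − $38,853 = $116,558.

$116,558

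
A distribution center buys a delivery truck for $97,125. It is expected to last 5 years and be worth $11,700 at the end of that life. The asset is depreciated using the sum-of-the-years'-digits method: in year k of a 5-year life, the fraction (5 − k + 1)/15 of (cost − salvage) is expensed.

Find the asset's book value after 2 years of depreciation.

$45,870

Depreciable base = $97,125 − $11,700 = $85,425.
Sum of the years' digits = 5+4+3+2+1 = 15.
Year 1: $85,425 × 5/15 = $28,475. Book value $68,650.
Year 2: $85,425 × 4/15 = $22,780. Book value $45,870.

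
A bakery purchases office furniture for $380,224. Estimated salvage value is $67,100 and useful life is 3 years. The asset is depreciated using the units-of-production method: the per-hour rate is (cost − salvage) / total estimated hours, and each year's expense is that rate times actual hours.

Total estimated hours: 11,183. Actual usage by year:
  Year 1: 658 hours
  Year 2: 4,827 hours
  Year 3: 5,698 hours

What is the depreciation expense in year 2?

$135,156

Depreciable base = $380,224 − $67,100 = $313,124.
Rate = $313,124 / 11,183 hours = $28 per hour.
Year 1: 658 × $28 = $18,424. Book value $361,800.
Year 2: 4,827 × $28 = $135,156. Book value $226,644.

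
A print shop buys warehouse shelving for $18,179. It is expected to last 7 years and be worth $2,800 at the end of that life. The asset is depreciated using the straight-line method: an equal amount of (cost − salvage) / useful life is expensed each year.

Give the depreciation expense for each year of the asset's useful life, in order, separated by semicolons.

$2,197; $2,197; $2,197; $2,197; $2,197; $2,197; $2,197

Depreciable base = $18,179 − $2,800 = $15,379.
Annual expense = $15,379 / 7 = $2,197.
End of year 1: book value $15,982.
End of year 2: book value $13,785.
End of year 3: book value $11,588.
End of year 4: book value $9,391.
End of year 5: book value $7,194.
End of year 6: book value $4,997.
End of year 7: book value $2,800.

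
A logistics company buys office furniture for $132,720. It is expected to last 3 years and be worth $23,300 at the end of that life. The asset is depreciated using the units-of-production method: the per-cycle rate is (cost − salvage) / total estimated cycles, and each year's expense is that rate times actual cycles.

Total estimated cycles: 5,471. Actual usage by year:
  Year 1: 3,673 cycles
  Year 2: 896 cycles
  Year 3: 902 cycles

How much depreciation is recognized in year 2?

$17,920

Depreciable base = $132,720 − $23,300 = $109,420.
Rate = $109,420 / 5,471 cycles = $20 per cycle.
Year 1: 3,673 × $20 = $73,460. Book value $59,260.
Year 2: 896 × $20 = $17,920. Book value $41,340.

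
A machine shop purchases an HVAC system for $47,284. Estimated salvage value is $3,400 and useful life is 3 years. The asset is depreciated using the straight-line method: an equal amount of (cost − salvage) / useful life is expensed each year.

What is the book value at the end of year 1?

Depreciable base = $47,284 − $3,400 = $43,884.
Annual expense = $43,884 / 3 = $14,628.
End of year 1: book value $32,656.

$32,656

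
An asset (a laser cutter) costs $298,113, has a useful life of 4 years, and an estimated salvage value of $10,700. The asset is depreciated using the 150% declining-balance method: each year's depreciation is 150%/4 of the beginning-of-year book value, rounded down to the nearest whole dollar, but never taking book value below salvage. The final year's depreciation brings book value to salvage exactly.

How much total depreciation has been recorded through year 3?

Depreciable base = $298,113 − $10,700 = $287,413.
Year 1: ⌊$298,113 × 150%/4⌋ = $111,792. Book value $186,321.
Year 2: ⌊$186,321 × 150%/4⌋ = $69,870. Book value $116,451.
Year 3: ⌊$116,451 × 150%/4⌋ = $43,669. Book value $72,782.
Accumulated through year 3 = $298,113 − $72,782 = $225,331.

$225,331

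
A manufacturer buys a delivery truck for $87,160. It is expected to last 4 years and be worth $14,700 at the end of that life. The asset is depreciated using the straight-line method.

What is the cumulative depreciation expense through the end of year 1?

Depreciable base = $87,160 − $14,700 = $72,460.
Annual expense = $72,460 / 4 = $18,115.
End of year 1: book value $69,045.
Accumulated through year 1 = $87,160 − $69,045 = $18,115.

$18,115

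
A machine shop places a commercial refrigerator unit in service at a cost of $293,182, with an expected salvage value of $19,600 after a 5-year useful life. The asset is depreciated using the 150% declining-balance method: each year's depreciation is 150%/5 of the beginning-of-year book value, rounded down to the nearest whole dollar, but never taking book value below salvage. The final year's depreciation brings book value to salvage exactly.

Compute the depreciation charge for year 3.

Depreciable base = $293,182 − $19,600 = $273,582.
Year 1: ⌊$293,182 × 150%/5⌋ = $87,954. Book value $205,228.
Year 2: ⌊$205,228 × 150%/5⌋ = $61,568. Book value $143,660.
Year 3: ⌊$143,660 × 150%/5⌋ = $43,098. Book value $100,562.

$43,098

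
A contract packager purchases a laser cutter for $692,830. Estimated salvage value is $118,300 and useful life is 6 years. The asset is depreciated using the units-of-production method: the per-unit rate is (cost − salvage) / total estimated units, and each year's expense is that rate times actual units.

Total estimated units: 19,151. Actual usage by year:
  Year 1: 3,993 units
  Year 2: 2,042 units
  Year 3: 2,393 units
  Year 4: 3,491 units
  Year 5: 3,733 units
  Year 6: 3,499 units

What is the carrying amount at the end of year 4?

$335,260

Depreciable base = $692,830 − $118,300 = $574,530.
Rate = $574,530 / 19,151 units = $30 per unit.
Year 1: 3,993 × $30 = $119,790. Book value $573,040.
Year 2: 2,042 × $30 = $61,260. Book value $511,780.
Year 3: 2,393 × $30 = $71,790. Book value $439,990.
Year 4: 3,491 × $30 = $104,730. Book value $335,260.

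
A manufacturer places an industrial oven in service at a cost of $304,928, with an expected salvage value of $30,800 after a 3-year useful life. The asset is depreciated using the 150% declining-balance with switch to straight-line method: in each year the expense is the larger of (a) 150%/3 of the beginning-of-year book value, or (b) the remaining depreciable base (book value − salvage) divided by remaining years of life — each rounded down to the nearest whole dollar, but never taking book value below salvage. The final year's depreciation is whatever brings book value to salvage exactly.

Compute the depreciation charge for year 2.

Depreciable base = $304,928 − $30,800 = $274,128.
Year 1: DB = ⌊$304,928 × 150%/3⌋ = $152,464; SL = ⌊$274,128/3⌋ = $91,376 → take DB $152,464. Book value $152,464.
Year 2: DB = ⌊$152,464 × 150%/3⌋ = $76,232; SL = ⌊$121,664/2⌋ = $60,832 → take DB $76,232. Book value $76,232.

$76,232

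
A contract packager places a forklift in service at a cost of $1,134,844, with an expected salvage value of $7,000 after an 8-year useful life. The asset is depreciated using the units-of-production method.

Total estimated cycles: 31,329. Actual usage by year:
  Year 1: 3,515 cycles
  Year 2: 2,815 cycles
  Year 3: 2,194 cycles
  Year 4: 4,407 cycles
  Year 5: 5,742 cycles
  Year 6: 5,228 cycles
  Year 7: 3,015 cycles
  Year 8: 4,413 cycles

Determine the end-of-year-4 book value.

$669,328

Depreciable base = $1,134,844 − $7,000 = $1,127,844.
Rate = $1,127,844 / 31,329 cycles = $36 per cycle.
Year 1: 3,515 × $36 = $126,540. Book value $1,008,304.
Year 2: 2,815 × $36 = $101,340. Book value $906,964.
Year 3: 2,194 × $36 = $78,984. Book value $827,980.
Year 4: 4,407 × $36 = $158,652. Book value $669,328.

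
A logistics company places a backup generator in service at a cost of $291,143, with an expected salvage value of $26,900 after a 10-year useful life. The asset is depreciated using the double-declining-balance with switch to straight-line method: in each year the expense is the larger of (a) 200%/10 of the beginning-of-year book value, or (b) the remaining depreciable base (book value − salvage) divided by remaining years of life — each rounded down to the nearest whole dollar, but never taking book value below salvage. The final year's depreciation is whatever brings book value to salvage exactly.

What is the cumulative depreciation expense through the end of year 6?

$214,820

Depreciable base = $291,143 − $26,900 = $264,243.
Year 1: DB = ⌊$291,143 × 200%/10⌋ = $58,228; SL = ⌊$264,243/10⌋ = $26,424 → take DB $58,228. Book value $232,915.
Year 2: DB = ⌊$232,915 × 200%/10⌋ = $46,583; SL = ⌊$206,015/9⌋ = $22,890 → take DB $46,583. Book value $186,332.
Year 3: DB = ⌊$186,332 × 200%/10⌋ = $37,266; SL = ⌊$159,432/8⌋ = $19,929 → take DB $37,266. Book value $149,066.
Year 4: DB = ⌊$149,066 × 200%/10⌋ = $29,813; SL = ⌊$122,166/7⌋ = $17,452 → take DB $29,813. Book value $119,253.
Year 5: DB = ⌊$119,253 × 200%/10⌋ = $23,850; SL = ⌊$92,353/6⌋ = $15,392 → take DB $23,850. Book value $95,403.
Year 6: DB = ⌊$95,403 × 200%/10⌋ = $19,080; SL = ⌊$68,503/5⌋ = $13,700 → take DB $19,080. Book value $76,323.
Accumulated through year 6 = $291,143 − $76,323 = $214,820.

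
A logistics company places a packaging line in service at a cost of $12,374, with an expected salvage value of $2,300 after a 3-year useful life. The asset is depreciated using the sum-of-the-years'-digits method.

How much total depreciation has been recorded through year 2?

$8,395

Depreciable base = $12,374 − $2,300 = $10,074.
Sum of the years' digits = 3+2+1 = 6.
Year 1: $10,074 × 3/6 = $5,037. Book value $7,337.
Year 2: $10,074 × 2/6 = $3,358. Book value $3,979.
Accumulated through year 2 = $12,374 − $3,979 = $8,395.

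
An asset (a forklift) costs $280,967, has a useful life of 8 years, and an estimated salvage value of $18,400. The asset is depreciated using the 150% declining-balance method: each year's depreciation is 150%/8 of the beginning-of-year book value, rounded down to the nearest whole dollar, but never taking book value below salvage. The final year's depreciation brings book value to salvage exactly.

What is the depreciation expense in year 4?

Depreciable base = $280,967 − $18,400 = $262,567.
Year 1: ⌊$280,967 × 150%/8⌋ = $52,681. Book value $228,286.
Year 2: ⌊$228,286 × 150%/8⌋ = $42,803. Book value $185,483.
Year 3: ⌊$185,483 × 150%/8⌋ = $34,778. Book value $150,705.
Year 4: ⌊$150,705 × 150%/8⌋ = $28,257. Book value $122,448.

$28,257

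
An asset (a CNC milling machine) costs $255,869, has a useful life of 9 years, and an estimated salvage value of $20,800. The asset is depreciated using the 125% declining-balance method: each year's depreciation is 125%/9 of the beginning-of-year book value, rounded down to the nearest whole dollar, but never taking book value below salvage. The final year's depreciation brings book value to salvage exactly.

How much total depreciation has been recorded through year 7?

Depreciable base = $255,869 − $20,800 = $235,069.
Year 1: ⌊$255,869 × 125%/9⌋ = $35,537. Book value $220,332.
Year 2: ⌊$220,332 × 125%/9⌋ = $30,601. Book value $189,731.
Year 3: ⌊$189,731 × 125%/9⌋ = $26,351. Book value $163,380.
Year 4: ⌊$163,380 × 125%/9⌋ = $22,691. Book value $140,689.
Year 5: ⌊$140,689 × 125%/9⌋ = $19,540. Book value $121,149.
Year 6: ⌊$121,149 × 125%/9⌋ = $16,826. Book value $104,323.
Year 7: ⌊$104,323 × 125%/9⌋ = $14,489. Book value $89,834.
Accumulated through year 7 = $255,869 − $89,834 = $166,035.

$166,035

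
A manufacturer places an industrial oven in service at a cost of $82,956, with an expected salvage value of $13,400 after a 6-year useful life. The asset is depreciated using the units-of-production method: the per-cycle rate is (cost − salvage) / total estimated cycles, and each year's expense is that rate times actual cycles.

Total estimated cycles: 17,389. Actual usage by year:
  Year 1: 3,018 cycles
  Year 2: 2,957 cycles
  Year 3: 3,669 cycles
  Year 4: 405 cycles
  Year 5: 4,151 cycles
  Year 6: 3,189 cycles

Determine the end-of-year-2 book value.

$59,056

Depreciable base = $82,956 − $13,400 = $69,556.
Rate = $69,556 / 17,389 cycles = $4 per cycle.
Year 1: 3,018 × $4 = $12,072. Book value $70,884.
Year 2: 2,957 × $4 = $11,828. Book value $59,056.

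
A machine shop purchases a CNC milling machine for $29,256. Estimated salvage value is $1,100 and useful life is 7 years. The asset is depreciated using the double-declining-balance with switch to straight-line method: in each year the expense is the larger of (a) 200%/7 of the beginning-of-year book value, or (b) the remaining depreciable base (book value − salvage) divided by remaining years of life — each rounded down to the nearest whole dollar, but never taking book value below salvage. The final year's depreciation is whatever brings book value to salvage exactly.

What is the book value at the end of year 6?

$3,271

Depreciable base = $29,256 − $1,100 = $28,156.
Year 1: DB = ⌊$29,256 × 200%/7⌋ = $8,358; SL = ⌊$28,156/7⌋ = $4,022 → take DB $8,358. Book value $20,898.
Year 2: DB = ⌊$20,898 × 200%/7⌋ = $5,970; SL = ⌊$19,798/6⌋ = $3,299 → take DB $5,970. Book value $14,928.
Year 3: DB = ⌊$14,928 × 200%/7⌋ = $4,265; SL = ⌊$13,828/5⌋ = $2,765 → take DB $4,265. Book value $10,663.
Year 4: DB = ⌊$10,663 × 200%/7⌋ = $3,046; SL = ⌊$9,563/4⌋ = $2,390 → take DB $3,046. Book value $7,617.
Year 5: DB = ⌊$7,617 × 200%/7⌋ = $2,176; SL = ⌊$6,517/3⌋ = $2,172 → take DB $2,176. Book value $5,441.
Year 6: DB = ⌊$5,441 × 200%/7⌋ = $1,554; SL = ⌊$4,341/2⌋ = $2,170 → take SL $2,170. Book value $3,271.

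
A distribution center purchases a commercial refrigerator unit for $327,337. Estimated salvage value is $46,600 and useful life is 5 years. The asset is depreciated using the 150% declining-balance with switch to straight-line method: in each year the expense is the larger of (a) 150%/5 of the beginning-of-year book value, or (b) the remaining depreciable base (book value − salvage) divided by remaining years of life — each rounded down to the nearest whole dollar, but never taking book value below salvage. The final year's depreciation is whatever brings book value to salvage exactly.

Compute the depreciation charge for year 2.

$68,740

Depreciable base = $327,337 − $46,600 = $280,737.
Year 1: DB = ⌊$327,337 × 150%/5⌋ = $98,201; SL = ⌊$280,737/5⌋ = $56,147 → take DB $98,201. Book value $229,136.
Year 2: DB = ⌊$229,136 × 150%/5⌋ = $68,740; SL = ⌊$182,536/4⌋ = $45,634 → take DB $68,740. Book value $160,396.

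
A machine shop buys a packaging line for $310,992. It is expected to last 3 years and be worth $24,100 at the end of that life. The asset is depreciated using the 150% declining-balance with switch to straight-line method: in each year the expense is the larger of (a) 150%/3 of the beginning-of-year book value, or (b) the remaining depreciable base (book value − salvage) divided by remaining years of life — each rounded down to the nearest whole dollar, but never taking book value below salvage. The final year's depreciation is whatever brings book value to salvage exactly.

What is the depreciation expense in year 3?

Depreciable base = $310,992 − $24,100 = $286,892.
Year 1: DB = ⌊$310,992 × 150%/3⌋ = $155,496; SL = ⌊$286,892/3⌋ = $95,630 → take DB $155,496. Book value $155,496.
Year 2: DB = ⌊$155,496 × 150%/3⌋ = $77,748; SL = ⌊$131,396/2⌋ = $65,698 → take DB $77,748. Book value $77,748.
Year 3 (final): $77,748 − $24,100 = $53,648. Book value $24,100.

$53,648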